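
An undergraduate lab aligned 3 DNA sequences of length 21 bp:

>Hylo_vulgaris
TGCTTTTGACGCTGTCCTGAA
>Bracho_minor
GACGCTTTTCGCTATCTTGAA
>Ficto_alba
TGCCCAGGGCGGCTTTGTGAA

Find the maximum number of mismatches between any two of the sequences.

12

Pairwise Hamming distances:
  Hylo_vulgaris vs Bracho_minor: 8
  Hylo_vulgaris vs Ficto_alba: 10
  Bracho_minor vs Ficto_alba: 12
The largest is 12, between Bracho_minor and Ficto_alba.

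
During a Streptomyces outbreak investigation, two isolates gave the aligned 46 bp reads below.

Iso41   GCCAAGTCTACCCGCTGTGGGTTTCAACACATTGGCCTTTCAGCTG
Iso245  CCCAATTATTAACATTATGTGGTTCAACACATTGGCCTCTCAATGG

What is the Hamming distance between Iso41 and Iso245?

The sequences differ at positions 1 (G/C), 6 (G/T), 8 (C/A), 10 (A/T), 11 (C/A), 12 (C/A), 14 (G/A), 15 (C/T), 17 (G/A), 20 (G/T), 22 (T/G), 39 (T/C), 43 (G/A), 44 (C/T), 45 (T/G).
That gives 15 mismatches out of 46 aligned sites, so the Hamming distance is 15.

15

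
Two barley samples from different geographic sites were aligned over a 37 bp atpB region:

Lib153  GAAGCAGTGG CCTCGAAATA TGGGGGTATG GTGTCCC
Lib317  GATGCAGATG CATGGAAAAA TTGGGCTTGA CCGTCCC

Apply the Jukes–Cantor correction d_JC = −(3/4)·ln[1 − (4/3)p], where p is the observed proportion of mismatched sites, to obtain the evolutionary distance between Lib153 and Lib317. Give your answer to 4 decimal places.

Differing sites — 3:A/T; 8:T/A; 9:G/T; 12:C/A; 14:C/G; 19:T/A; 22:G/T; 26:G/C; 28:A/T; 29:T/G; 30:G/A; 31:G/C; 32:T/C.
p = 13/37 = 0.351351.
d = −0.75 · ln(1 − (4/3)·0.351351) = −0.75 · ln(0.531532) = −0.75 · (-0.631992) = 0.4740.

0.4740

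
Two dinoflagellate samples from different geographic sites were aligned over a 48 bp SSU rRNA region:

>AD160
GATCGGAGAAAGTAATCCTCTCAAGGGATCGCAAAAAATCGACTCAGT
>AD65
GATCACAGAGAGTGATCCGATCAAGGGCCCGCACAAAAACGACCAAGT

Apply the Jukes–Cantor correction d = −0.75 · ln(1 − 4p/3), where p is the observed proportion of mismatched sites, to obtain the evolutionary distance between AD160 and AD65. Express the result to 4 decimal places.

The sequences differ at positions 5 (G/A), 6 (G/C), 10 (A/G), 14 (A/G), 19 (T/G), 20 (C/A), 28 (A/C), 29 (T/C), 34 (A/C), 39 (T/A), 44 (T/C), 45 (C/A).
p = 12/48 = 0.250000.
d = −0.75 · ln(1 − (4/3)·0.250000) = −0.75 · ln(0.666667) = −0.75 · (-0.405465) = 0.3041.

0.3041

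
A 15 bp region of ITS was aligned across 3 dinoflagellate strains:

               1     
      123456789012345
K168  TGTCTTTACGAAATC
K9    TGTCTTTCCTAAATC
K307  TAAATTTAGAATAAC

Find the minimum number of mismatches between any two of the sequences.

Pairwise Hamming distances:
  K168 vs K9: 2
  K168 vs K307: 7
  K9 vs K307: 8
The smallest is 2, between K168 and K9.

2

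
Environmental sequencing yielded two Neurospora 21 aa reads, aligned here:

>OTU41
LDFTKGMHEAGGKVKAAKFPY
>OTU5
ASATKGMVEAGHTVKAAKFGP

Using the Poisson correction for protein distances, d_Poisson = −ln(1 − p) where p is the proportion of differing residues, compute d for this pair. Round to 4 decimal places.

The sequences differ at positions 1 (L/A), 2 (D/S), 3 (F/A), 8 (H/V), 12 (G/H), 13 (K/T), 20 (P/G), 21 (Y/P).
p = 8/21 = 0.380952.
d = −ln(1 − 0.380952) = −ln(0.619048) = 0.4796.

0.4796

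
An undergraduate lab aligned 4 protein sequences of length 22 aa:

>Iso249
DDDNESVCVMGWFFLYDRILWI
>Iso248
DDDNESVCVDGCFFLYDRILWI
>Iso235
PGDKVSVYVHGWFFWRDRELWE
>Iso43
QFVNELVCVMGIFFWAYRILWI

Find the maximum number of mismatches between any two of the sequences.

Pairwise Hamming distances:
  Iso249 vs Iso248: 2
  Iso249 vs Iso235: 10
  Iso249 vs Iso43: 8
  Iso248 vs Iso235: 11
  Iso248 vs Iso43: 9
  Iso235 vs Iso43: 13
The largest is 13, between Iso235 and Iso43.

13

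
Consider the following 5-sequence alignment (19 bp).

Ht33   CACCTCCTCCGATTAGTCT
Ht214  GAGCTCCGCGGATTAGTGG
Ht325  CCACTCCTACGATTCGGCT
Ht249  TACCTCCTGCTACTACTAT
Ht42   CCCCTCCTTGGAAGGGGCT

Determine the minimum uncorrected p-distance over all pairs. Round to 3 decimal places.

0.263

Pairwise Hamming distances:
  Ht33 vs Ht214: 6
  Ht33 vs Ht325: 5
  Ht33 vs Ht249: 6
  Ht33 vs Ht42: 7
  Ht214 vs Ht325: 10
  Ht214 vs Ht249: 10
  Ht214 vs Ht42: 11
  Ht325 vs Ht249: 10
  Ht325 vs Ht42: 6
  Ht249 vs Ht42: 11
The smallest is 5 mismatches, between Ht33 and Ht325; p = 5/19 = 0.263.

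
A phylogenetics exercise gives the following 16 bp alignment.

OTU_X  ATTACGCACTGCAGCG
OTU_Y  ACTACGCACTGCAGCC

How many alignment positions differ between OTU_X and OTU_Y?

The sequences differ at positions 2 (T/C), 16 (G/C).
That gives 2 mismatches out of 16 aligned sites, so the Hamming distance is 2.

2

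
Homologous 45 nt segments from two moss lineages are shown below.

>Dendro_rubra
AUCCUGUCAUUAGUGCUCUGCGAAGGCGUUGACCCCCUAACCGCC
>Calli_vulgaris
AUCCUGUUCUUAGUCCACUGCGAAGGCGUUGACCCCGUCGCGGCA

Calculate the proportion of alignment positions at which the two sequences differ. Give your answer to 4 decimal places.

Mismatches occur at site 8 (C→U), site 9 (A→C), site 15 (G→C), site 17 (U→A), site 37 (C→G), site 39 (A→C), site 40 (A→G), site 42 (C→G), site 45 (C→A).
There are 9 differences over 45 sites, so p = 9/45 = 0.2000.

0.2000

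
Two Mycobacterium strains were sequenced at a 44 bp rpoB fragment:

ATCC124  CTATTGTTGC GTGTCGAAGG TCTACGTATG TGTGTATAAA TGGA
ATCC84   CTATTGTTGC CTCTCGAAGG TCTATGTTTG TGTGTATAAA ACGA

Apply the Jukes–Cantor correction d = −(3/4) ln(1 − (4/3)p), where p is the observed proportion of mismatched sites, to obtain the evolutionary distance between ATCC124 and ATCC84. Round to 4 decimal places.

Mismatches occur at site 11 (G↔C), site 13 (G↔C), site 25 (C↔T), site 28 (A↔T), site 41 (T↔A), site 42 (G↔C).
p = 6/44 = 0.136364.
d = −0.75 · ln(1 − (4/3)·0.136364) = −0.75 · ln(0.818181) = −0.75 · (-0.200672) = 0.1505.

0.1505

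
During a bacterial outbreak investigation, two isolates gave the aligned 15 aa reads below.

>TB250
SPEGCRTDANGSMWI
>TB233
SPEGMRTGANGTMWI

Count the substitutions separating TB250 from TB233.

Differing sites — 5:C/M; 8:D/G; 12:S/T.
That gives 3 mismatches out of 15 aligned sites, so the Hamming distance is 3.

3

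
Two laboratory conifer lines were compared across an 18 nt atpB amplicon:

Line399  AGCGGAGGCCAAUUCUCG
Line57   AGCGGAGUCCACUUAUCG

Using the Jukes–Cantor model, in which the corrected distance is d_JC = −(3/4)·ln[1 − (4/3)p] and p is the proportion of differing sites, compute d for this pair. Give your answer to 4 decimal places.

0.1885

Mismatches occur at site 8 (G/U), site 12 (A/C), site 15 (C/A).
p = 3/18 = 0.166667.
d = −0.75 · ln(1 − (4/3)·0.166667) = −0.75 · ln(0.777777) = −0.75 · (-0.251315) = 0.1885.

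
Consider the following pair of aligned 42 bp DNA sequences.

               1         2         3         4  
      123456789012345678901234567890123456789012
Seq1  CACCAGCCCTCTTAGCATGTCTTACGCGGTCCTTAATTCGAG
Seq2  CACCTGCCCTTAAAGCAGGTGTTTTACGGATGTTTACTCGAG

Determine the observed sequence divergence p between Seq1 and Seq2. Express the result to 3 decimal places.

Differing sites — 5:A/T; 11:C/T; 12:T/A; 13:T/A; 18:T/G; 21:C/G; 24:A/T; 25:C/T; 26:G/A; 30:T/A; 31:C/T; 32:C/G; 35:A/T; 37:T/C.
There are 14 differences over 42 sites, so p = 14/42 = 0.333.

0.333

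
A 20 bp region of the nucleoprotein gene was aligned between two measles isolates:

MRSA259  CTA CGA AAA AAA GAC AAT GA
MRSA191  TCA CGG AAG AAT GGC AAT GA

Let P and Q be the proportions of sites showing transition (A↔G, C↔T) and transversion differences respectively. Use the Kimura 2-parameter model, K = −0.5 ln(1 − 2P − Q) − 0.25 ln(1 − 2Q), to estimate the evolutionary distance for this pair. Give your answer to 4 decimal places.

The sequences differ at positions 1 (C/T, transition), 2 (T/C, transition), 6 (A/G, transition), 9 (A/G, transition), 12 (A/T, transversion), 14 (A/G, transition).
Of the 6 differences, 5 transitions and 1 transversion over 20 sites: P = 5/20 = 0.250000, Q = 1/20 = 0.050000.
d = −0.5·ln(0.450000) − 0.25·ln(0.900000) = −0.5·(-0.798508) − 0.25·(-0.105361) = 0.4256.

0.4256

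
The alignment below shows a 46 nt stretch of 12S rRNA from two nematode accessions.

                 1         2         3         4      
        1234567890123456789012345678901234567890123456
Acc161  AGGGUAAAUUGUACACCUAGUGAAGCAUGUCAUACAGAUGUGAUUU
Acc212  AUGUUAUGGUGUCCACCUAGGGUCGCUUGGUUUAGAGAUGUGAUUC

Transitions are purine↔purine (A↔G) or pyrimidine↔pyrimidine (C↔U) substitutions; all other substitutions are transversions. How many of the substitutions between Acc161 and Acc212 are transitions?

3

The sequences differ at positions 2 (G/U, transversion), 4 (G/U, transversion), 7 (A/U, transversion), 8 (A/G, transition), 9 (U/G, transversion), 13 (A/C, transversion), 21 (U/G, transversion), 23 (A/U, transversion), 24 (A/C, transversion), 27 (A/U, transversion), 30 (U/G, transversion), 31 (C/U, transition), 32 (A/U, transversion), 35 (C/G, transversion), 46 (U/C, transition).
Of the 15 differences, 3 transitions and 12 transversions, so the answer is 3.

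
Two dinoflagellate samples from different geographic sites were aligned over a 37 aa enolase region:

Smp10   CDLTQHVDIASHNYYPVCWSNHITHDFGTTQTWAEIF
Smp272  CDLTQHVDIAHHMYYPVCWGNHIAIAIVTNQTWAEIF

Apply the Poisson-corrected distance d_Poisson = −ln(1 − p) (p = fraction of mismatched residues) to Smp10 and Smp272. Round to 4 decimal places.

The sequences differ at positions 11 (S/H), 13 (N/M), 20 (S/G), 24 (T/A), 25 (H/I), 26 (D/A), 27 (F/I), 28 (G/V), 30 (T/N).
p = 9/37 = 0.243243.
d = −ln(1 − 0.243243) = −ln(0.756757) = 0.2787.

0.2787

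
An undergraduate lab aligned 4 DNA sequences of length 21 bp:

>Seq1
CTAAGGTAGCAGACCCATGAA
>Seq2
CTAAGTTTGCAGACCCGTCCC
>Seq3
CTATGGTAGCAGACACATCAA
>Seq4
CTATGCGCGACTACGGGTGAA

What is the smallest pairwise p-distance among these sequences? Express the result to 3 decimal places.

0.143

Pairwise Hamming distances:
  Seq1 vs Seq2: 6
  Seq1 vs Seq3: 3
  Seq1 vs Seq4: 10
  Seq2 vs Seq3: 7
  Seq2 vs Seq4: 12
  Seq3 vs Seq4: 10
The smallest is 3 mismatches, between Seq1 and Seq3; p = 3/21 = 0.143.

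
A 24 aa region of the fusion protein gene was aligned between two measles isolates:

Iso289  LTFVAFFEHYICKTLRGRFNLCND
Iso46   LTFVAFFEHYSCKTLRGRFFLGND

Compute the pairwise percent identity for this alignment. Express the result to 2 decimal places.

87.50%

The sequences differ at positions 11 (I/S), 20 (N/F), 22 (C/G).
21 of the 24 sites match, so the percent identity is 21/24 × 100 = 87.50%.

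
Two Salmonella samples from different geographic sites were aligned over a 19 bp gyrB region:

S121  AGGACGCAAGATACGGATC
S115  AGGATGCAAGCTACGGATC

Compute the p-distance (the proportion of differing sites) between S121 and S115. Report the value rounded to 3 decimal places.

0.105

The sequences differ at positions 5 (C/T), 11 (A/C).
There are 2 differences over 19 sites, so p = 2/19 = 0.105.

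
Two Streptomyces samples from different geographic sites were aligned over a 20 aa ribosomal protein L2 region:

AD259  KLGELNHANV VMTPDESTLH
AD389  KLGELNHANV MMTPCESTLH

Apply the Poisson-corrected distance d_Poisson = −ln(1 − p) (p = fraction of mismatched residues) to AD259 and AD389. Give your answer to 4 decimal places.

0.1054

Differing sites — 11:V/M; 15:D/C.
p = 2/20 = 0.100000.
d = −ln(1 − 0.100000) = −ln(0.900000) = 0.1054.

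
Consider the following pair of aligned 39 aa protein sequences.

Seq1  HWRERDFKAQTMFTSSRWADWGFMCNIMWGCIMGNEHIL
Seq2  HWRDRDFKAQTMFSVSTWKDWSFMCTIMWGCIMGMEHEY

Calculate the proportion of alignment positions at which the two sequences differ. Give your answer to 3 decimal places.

Mismatches occur at site 4 (E/D), site 14 (T/S), site 15 (S/V), site 17 (R/T), site 19 (A/K), site 22 (G/S), site 26 (N/T), site 35 (N/M), site 38 (I/E), site 39 (L/Y).
There are 10 differences over 39 sites, so p = 10/39 = 0.256.

0.256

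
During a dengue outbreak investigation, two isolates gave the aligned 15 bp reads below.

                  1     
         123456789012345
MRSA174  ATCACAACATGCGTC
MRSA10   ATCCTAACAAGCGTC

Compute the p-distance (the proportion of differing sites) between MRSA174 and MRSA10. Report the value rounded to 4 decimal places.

0.2000

The sequences differ at positions 4 (A/C), 5 (C/T), 10 (T/A).
There are 3 differences over 15 sites, so p = 3/15 = 0.2000.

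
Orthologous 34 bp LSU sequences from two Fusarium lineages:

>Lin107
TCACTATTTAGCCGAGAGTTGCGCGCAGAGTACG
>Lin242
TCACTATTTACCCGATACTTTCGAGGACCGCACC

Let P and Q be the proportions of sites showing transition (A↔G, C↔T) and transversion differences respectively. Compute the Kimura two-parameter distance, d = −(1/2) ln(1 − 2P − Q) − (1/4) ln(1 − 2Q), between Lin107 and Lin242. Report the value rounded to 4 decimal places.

0.3839

Mismatches occur at site 11 (G→C, transversion), site 16 (G→T, transversion), site 18 (G→C, transversion), site 21 (G→T, transversion), site 24 (C→A, transversion), site 26 (C→G, transversion), site 28 (G→C, transversion), site 29 (A→C, transversion), site 31 (T→C, transition), site 34 (G→C, transversion).
Of the 10 differences, 1 transition and 9 transversions over 34 sites: P = 1/34 = 0.029412, Q = 9/34 = 0.264706.
d = −0.5·ln(0.676470) − 0.25·ln(0.470588) = −0.5·(-0.390867) − 0.25·(-0.753772) = 0.3839.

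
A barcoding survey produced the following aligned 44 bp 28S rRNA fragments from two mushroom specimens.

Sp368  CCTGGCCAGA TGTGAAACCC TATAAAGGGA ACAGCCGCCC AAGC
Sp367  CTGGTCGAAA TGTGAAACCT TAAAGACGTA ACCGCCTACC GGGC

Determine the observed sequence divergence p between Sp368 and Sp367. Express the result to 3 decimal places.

The sequences differ at positions 2 (C/T), 3 (T/G), 5 (G/T), 7 (C/G), 9 (G/A), 20 (C/T), 23 (T/A), 25 (A/G), 27 (G/C), 29 (G/T), 33 (A/C), 37 (G/T), 38 (C/A), 41 (A/G), 42 (A/G).
There are 15 differences over 44 sites, so p = 15/44 = 0.341.

0.341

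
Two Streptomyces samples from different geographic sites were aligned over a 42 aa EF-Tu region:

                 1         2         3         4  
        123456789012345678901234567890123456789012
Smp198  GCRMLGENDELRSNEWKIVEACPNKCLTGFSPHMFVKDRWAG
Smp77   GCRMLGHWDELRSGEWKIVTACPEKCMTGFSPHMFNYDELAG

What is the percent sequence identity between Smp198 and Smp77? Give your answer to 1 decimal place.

76.2%

Differing sites — 7:E/H; 8:N/W; 14:N/G; 20:E/T; 24:N/E; 27:L/M; 36:V/N; 37:K/Y; 39:R/E; 40:W/L.
32 of the 42 sites match, so the percent identity is 32/42 × 100 = 76.2%.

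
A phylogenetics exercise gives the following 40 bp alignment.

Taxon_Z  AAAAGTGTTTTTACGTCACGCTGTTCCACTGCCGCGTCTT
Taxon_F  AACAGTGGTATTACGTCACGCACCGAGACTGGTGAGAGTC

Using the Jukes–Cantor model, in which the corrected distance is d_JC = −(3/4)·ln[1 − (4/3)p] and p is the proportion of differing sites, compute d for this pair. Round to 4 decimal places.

0.5199

Mismatches occur at site 3 (A→C), site 8 (T→G), site 10 (T→A), site 22 (T→A), site 23 (G→C), site 24 (T→C), site 25 (T→G), site 26 (C→A), site 27 (C→G), site 32 (C→G), site 33 (C→T), site 35 (C→A), site 37 (T→A), site 38 (C→G), site 40 (T→C).
p = 15/40 = 0.375000.
d = −0.75 · ln(1 − (4/3)·0.375000) = −0.75 · ln(0.500000) = −0.75 · (-0.693147) = 0.5199.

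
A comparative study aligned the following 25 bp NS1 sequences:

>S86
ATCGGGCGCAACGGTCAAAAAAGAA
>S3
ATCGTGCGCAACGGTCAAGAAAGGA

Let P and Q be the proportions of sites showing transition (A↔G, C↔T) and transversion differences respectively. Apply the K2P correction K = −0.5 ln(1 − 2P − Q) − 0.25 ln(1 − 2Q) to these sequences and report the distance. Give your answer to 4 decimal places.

0.1324

Mismatches occur at site 5 (G→T, transversion), site 19 (A→G, transition), site 24 (A→G, transition).
Of the 3 differences, 2 transitions and 1 transversion over 25 sites: P = 2/25 = 0.080000, Q = 1/25 = 0.040000.
d = −0.5·ln(0.800000) − 0.25·ln(0.920000) = −0.5·(-0.223144) − 0.25·(-0.083382) = 0.1324.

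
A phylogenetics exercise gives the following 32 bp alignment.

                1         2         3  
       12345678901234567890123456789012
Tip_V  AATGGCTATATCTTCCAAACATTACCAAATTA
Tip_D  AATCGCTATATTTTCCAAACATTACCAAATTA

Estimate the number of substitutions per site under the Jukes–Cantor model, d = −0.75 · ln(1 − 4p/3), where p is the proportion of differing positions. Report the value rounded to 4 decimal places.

Mismatches occur at site 4 (G→C), site 12 (C→T).
p = 2/32 = 0.062500.
d = −0.75 · ln(1 − (4/3)·0.062500) = −0.75 · ln(0.916667) = −0.75 · (-0.087011) = 0.0653.

0.0653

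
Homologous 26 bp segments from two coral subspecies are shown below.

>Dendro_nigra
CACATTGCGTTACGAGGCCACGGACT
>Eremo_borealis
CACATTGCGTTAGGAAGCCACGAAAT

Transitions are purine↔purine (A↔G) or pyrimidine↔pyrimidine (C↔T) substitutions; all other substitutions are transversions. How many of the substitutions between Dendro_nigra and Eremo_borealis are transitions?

2

The sequences differ at positions 13 (C/G, transversion), 16 (G/A, transition), 23 (G/A, transition), 25 (C/A, transversion).
Of the 4 differences, 2 transitions and 2 transversions, so the answer is 2.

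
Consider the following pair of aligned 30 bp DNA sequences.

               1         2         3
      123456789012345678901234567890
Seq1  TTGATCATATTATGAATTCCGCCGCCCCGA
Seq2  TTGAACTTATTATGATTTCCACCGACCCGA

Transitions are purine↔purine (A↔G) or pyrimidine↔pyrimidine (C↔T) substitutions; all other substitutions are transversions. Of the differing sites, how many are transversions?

Mismatches occur at site 5 (T↔A, transversion), site 7 (A↔T, transversion), site 16 (A↔T, transversion), site 21 (G↔A, transition), site 25 (C↔A, transversion).
Of the 5 differences, 1 transition and 4 transversions, so the answer is 4.

4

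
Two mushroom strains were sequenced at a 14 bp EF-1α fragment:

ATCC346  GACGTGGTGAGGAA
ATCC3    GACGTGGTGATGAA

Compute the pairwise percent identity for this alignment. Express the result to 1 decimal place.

The sequences differ at position 11 (G/T).
13 of the 14 sites match, so the percent identity is 13/14 × 100 = 92.9%.

92.9%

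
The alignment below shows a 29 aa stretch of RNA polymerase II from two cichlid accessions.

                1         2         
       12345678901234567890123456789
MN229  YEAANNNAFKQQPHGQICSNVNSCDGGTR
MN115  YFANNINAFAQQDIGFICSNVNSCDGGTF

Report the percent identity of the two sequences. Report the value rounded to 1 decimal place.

72.4%

The sequences differ at positions 2 (E/F), 4 (A/N), 6 (N/I), 10 (K/A), 13 (P/D), 14 (H/I), 16 (Q/F), 29 (R/F).
21 of the 29 sites match, so the percent identity is 21/29 × 100 = 72.4%.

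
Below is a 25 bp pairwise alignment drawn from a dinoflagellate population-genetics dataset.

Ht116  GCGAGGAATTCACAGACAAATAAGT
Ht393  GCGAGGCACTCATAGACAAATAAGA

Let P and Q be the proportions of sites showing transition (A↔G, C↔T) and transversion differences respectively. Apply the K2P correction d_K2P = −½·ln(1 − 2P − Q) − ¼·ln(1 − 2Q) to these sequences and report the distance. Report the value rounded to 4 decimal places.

The sequences differ at positions 7 (A/C, transversion), 9 (T/C, transition), 13 (C/T, transition), 25 (T/A, transversion).
Of the 4 differences, 2 transitions and 2 transversions over 25 sites: P = 2/25 = 0.080000, Q = 2/25 = 0.080000.
d = −0.5·ln(0.760000) − 0.25·ln(0.840000) = −0.5·(-0.274437) − 0.25·(-0.174353) = 0.1808.

0.1808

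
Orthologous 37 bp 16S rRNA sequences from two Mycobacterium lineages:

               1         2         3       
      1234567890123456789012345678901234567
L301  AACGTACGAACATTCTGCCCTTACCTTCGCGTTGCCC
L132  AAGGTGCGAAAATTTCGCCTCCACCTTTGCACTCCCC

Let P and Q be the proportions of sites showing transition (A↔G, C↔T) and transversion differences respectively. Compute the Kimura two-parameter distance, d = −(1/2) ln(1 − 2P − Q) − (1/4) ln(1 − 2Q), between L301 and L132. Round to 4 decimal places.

The sequences differ at positions 3 (C/G, transversion), 6 (A/G, transition), 11 (C/A, transversion), 15 (C/T, transition), 16 (T/C, transition), 20 (C/T, transition), 21 (T/C, transition), 22 (T/C, transition), 28 (C/T, transition), 31 (G/A, transition), 32 (T/C, transition), 34 (G/C, transversion).
Of the 12 differences, 9 transitions and 3 transversions over 37 sites: P = 9/37 = 0.243243, Q = 3/37 = 0.081081.
d = −0.5·ln(0.432433) − 0.25·ln(0.837838) = −0.5·(-0.838328) − 0.25·(-0.176931) = 0.4634.

0.4634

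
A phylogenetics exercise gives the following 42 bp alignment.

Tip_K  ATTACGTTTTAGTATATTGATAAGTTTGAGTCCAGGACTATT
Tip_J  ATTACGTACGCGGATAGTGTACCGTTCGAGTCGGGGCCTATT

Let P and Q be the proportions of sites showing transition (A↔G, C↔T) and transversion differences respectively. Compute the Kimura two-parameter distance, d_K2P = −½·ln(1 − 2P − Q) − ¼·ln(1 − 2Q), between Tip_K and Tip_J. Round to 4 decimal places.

0.4449

Differing sites — 8:T/A (Tv); 9:T/C (Ti); 10:T/G (Tv); 11:A/C (Tv); 13:T/G (Tv); 17:T/G (Tv); 20:A/T (Tv); 21:T/A (Tv); 22:A/C (Tv); 23:A/C (Tv); 27:T/C (Ti); 33:C/G (Tv); 34:A/G (Ti); 37:A/C (Tv).
Of the 14 differences, 3 transitions and 11 transversions over 42 sites: P = 3/42 = 0.071429, Q = 11/42 = 0.261905.
d = −0.5·ln(0.595237) − 0.25·ln(0.476190) = −0.5·(-0.518796) − 0.25·(-0.741938) = 0.4449.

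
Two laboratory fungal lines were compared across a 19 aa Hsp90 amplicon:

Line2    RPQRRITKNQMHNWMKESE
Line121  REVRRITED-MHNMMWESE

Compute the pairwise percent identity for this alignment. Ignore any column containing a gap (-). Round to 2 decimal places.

66.67%

Excluding the 1 gap column leaves 18 comparable sites.
Differing sites — 2:P/E; 3:Q/V; 8:K/E; 9:N/D; 14:W/M; 16:K/W.
12 of the 18 comparable sites match, so the percent identity is 12/18 × 100 = 66.67%.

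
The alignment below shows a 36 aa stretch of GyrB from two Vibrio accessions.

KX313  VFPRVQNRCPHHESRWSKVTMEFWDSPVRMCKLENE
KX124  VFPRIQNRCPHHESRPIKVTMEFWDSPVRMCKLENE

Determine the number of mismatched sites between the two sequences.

Mismatches occur at site 5 (V↔I), site 16 (W↔P), site 17 (S↔I).
That gives 3 mismatches out of 36 aligned sites, so the Hamming distance is 3.

3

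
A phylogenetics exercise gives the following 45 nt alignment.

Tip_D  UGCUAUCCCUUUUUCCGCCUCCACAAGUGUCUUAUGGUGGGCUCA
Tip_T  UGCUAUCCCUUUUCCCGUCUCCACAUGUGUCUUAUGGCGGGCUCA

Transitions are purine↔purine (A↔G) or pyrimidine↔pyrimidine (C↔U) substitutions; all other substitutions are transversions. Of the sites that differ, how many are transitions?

The sequences differ at positions 14 (U/C, transition), 18 (C/U, transition), 26 (A/U, transversion), 38 (U/C, transition).
Of the 4 differences, 3 transitions and 1 transversion, so the answer is 3.

3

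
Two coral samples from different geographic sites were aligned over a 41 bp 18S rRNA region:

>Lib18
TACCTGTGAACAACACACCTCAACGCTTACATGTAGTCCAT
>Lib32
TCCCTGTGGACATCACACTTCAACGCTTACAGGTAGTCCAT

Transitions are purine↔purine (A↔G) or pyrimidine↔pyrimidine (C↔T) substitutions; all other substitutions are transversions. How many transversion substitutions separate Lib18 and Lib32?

3

The sequences differ at positions 2 (A/C, transversion), 9 (A/G, transition), 13 (A/T, transversion), 19 (C/T, transition), 32 (T/G, transversion).
Of the 5 differences, 2 transitions and 3 transversions, so the answer is 3.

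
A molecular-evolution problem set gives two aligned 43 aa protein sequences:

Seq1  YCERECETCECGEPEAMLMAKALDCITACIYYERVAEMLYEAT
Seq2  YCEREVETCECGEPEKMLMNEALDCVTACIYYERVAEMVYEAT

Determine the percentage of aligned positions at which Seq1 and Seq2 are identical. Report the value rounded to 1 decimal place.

Differing sites — 6:C/V; 16:A/K; 20:A/N; 21:K/E; 26:I/V; 39:L/V.
37 of the 43 sites match, so the percent identity is 37/43 × 100 = 86.0%.

86.0%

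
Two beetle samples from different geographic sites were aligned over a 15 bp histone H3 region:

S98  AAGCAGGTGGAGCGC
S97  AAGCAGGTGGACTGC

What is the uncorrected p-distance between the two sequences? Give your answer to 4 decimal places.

0.1333

The sequences differ at positions 12 (G/C), 13 (C/T).
There are 2 differences over 15 sites, so p = 2/15 = 0.1333.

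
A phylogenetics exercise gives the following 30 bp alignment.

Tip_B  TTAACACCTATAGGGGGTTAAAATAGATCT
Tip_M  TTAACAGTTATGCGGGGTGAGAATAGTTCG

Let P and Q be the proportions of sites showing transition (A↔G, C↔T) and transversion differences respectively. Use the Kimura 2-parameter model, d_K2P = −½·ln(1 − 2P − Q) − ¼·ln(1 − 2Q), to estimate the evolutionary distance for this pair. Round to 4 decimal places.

Mismatches occur at site 7 (C/G, transversion), site 8 (C/T, transition), site 12 (A/G, transition), site 13 (G/C, transversion), site 19 (T/G, transversion), site 21 (A/G, transition), site 27 (A/T, transversion), site 30 (T/G, transversion).
Of the 8 differences, 3 transitions and 5 transversions over 30 sites: P = 3/30 = 0.100000, Q = 5/30 = 0.166667.
d = −0.5·ln(0.633333) − 0.25·ln(0.666666) = −0.5·(-0.456759) − 0.25·(-0.405466) = 0.3297.

0.3297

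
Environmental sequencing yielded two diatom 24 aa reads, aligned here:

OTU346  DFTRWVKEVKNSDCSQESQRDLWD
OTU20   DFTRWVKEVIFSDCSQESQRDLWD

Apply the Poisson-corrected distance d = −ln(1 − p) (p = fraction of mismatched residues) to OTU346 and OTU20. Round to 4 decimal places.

Differing sites — 10:K/I; 11:N/F.
p = 2/24 = 0.083333.
d = −ln(1 − 0.083333) = −ln(0.916667) = 0.0870.

0.0870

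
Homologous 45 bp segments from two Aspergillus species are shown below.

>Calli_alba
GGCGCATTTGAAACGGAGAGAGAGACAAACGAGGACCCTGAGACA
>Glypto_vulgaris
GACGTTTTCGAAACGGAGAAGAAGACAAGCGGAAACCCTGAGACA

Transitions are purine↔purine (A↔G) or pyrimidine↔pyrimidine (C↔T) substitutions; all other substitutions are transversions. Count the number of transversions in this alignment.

Mismatches occur at site 2 (G↔A, transition), site 5 (C↔T, transition), site 6 (A↔T, transversion), site 9 (T↔C, transition), site 20 (G↔A, transition), site 21 (A↔G, transition), site 22 (G↔A, transition), site 29 (A↔G, transition), site 32 (A↔G, transition), site 33 (G↔A, transition), site 34 (G↔A, transition).
Of the 11 differences, 10 transitions and 1 transversion, so the answer is 1.

1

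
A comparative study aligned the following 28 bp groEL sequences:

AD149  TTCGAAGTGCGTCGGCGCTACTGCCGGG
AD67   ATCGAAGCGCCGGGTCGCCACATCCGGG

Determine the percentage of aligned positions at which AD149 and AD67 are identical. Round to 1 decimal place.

Mismatches occur at site 1 (T→A), site 8 (T→C), site 11 (G→C), site 12 (T→G), site 13 (C→G), site 15 (G→T), site 19 (T→C), site 22 (T→A), site 23 (G→T).
19 of the 28 sites match, so the percent identity is 19/28 × 100 = 67.9%.

67.9%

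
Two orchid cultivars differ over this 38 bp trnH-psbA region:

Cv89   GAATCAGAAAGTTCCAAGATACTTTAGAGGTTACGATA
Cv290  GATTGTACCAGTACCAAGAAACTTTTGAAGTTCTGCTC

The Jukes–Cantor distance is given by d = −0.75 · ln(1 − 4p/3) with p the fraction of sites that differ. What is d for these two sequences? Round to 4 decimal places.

0.5068

Mismatches occur at site 3 (A↔T), site 5 (C↔G), site 6 (A↔T), site 7 (G↔A), site 8 (A↔C), site 9 (A↔C), site 13 (T↔A), site 20 (T↔A), site 26 (A↔T), site 29 (G↔A), site 33 (A↔C), site 34 (C↔T), site 36 (A↔C), site 38 (A↔C).
p = 14/38 = 0.368421.
d = −0.75 · ln(1 − (4/3)·0.368421) = −0.75 · ln(0.508772) = −0.75 · (-0.675755) = 0.5068.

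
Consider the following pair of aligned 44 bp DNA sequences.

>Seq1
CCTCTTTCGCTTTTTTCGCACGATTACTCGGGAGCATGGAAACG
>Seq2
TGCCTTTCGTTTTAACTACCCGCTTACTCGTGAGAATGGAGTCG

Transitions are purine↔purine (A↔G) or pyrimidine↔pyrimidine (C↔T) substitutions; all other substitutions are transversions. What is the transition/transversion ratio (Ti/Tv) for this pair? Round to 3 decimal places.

Differing sites — 1:C/T (Ti); 2:C/G (Tv); 3:T/C (Ti); 10:C/T (Ti); 14:T/A (Tv); 15:T/A (Tv); 16:T/C (Ti); 17:C/T (Ti); 18:G/A (Ti); 20:A/C (Tv); 23:A/C (Tv); 31:G/T (Tv); 35:C/A (Tv); 41:A/G (Ti); 42:A/T (Tv).
Of the 15 differences, 7 transitions and 8 transversions, so Ti/Tv = 7/8 = 0.875.

0.875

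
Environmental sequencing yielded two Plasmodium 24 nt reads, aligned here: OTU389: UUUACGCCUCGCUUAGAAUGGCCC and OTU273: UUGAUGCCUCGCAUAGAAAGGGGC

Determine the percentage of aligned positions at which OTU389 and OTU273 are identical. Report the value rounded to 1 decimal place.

75.0%

Mismatches occur at site 3 (U↔G), site 5 (C↔U), site 13 (U↔A), site 19 (U↔A), site 22 (C↔G), site 23 (C↔G).
18 of the 24 sites match, so the percent identity is 18/24 × 100 = 75.0%.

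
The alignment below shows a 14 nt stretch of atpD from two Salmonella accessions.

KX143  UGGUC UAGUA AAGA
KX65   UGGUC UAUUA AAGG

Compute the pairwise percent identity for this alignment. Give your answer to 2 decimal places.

The sequences differ at positions 8 (G/U), 14 (A/G).
12 of the 14 sites match, so the percent identity is 12/14 × 100 = 85.71%.

85.71%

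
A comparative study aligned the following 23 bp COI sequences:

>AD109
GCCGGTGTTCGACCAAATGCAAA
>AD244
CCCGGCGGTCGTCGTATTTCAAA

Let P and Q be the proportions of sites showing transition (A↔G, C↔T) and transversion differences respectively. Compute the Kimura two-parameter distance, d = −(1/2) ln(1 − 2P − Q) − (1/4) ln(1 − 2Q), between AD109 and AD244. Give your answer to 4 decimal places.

0.4828

Mismatches occur at site 1 (G↔C, transversion), site 6 (T↔C, transition), site 8 (T↔G, transversion), site 12 (A↔T, transversion), site 14 (C↔G, transversion), site 15 (A↔T, transversion), site 17 (A↔T, transversion), site 19 (G↔T, transversion).
Of the 8 differences, 1 transition and 7 transversions over 23 sites: P = 1/23 = 0.043478, Q = 7/23 = 0.304348.
d = −0.5·ln(0.608696) − 0.25·ln(0.391304) = −0.5·(-0.496436) − 0.25·(-0.938271) = 0.4828.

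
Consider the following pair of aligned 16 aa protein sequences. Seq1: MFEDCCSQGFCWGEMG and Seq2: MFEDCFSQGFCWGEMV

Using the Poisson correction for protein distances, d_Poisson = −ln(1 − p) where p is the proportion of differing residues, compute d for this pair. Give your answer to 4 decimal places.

0.1335

Mismatches occur at site 6 (C↔F), site 16 (G↔V).
p = 2/16 = 0.125000.
d = −ln(1 − 0.125000) = −ln(0.875000) = 0.1335.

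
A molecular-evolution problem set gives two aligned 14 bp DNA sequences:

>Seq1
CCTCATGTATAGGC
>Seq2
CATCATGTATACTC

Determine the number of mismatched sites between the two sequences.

The sequences differ at positions 2 (C/A), 12 (G/C), 13 (G/T).
That gives 3 mismatches out of 14 aligned sites, so the Hamming distance is 3.

3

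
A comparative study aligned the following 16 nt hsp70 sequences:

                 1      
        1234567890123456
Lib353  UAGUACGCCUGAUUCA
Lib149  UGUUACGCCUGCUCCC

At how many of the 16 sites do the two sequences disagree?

5

Mismatches occur at site 2 (A→G), site 3 (G→U), site 12 (A→C), site 14 (U→C), site 16 (A→C).
That gives 5 mismatches out of 16 aligned sites, so the Hamming distance is 5.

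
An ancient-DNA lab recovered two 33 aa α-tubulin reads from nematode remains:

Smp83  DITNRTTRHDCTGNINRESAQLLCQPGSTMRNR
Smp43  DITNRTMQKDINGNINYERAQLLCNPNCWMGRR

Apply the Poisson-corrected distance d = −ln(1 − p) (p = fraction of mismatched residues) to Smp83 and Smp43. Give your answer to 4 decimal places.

0.5008

The sequences differ at positions 7 (T/M), 8 (R/Q), 9 (H/K), 11 (C/I), 12 (T/N), 17 (R/Y), 19 (S/R), 25 (Q/N), 27 (G/N), 28 (S/C), 29 (T/W), 31 (R/G), 32 (N/R).
p = 13/33 = 0.393939.
d = −ln(1 − 0.393939) = −ln(0.606061) = 0.5008.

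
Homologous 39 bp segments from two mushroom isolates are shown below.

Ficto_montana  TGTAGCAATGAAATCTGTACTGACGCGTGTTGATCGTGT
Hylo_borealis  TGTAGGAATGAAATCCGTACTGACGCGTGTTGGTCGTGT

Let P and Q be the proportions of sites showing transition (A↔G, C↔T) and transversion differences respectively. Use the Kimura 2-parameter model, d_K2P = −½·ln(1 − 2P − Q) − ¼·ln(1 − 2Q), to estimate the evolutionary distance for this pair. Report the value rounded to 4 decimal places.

0.0818

Differing sites — 6:C/G (Tv); 16:T/C (Ti); 33:A/G (Ti).
Of the 3 differences, 2 transitions and 1 transversion over 39 sites: P = 2/39 = 0.051282, Q = 1/39 = 0.025641.
d = −0.5·ln(0.871795) − 0.25·ln(0.948718) = −0.5·(-0.137201) − 0.25·(-0.052644) = 0.0818.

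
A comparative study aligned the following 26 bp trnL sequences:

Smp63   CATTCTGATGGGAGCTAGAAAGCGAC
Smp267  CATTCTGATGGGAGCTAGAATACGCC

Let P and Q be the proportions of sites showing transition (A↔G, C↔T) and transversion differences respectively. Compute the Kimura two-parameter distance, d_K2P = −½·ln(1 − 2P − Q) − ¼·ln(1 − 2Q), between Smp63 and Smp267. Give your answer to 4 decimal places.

0.1253

The sequences differ at positions 21 (A/T, transversion), 22 (G/A, transition), 25 (A/C, transversion).
Of the 3 differences, 1 transition and 2 transversions over 26 sites: P = 1/26 = 0.038462, Q = 2/26 = 0.076923.
d = −0.5·ln(0.846153) − 0.25·ln(0.846154) = −0.5·(-0.167055) − 0.25·(-0.167054) = 0.1253.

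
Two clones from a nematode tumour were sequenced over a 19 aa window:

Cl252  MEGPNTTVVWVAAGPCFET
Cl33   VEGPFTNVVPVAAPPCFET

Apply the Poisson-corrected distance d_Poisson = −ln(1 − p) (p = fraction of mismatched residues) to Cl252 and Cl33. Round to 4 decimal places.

Mismatches occur at site 1 (M→V), site 5 (N→F), site 7 (T→N), site 10 (W→P), site 14 (G→P).
p = 5/19 = 0.263158.
d = −ln(1 − 0.263158) = −ln(0.736842) = 0.3054.

0.3054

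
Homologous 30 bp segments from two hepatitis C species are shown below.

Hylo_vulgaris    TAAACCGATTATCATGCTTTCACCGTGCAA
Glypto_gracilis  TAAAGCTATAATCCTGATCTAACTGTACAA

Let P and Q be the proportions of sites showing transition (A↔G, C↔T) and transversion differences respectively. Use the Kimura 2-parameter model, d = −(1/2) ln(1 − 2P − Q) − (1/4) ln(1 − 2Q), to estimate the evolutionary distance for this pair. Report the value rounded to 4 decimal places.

0.3831

The sequences differ at positions 5 (C/G, transversion), 7 (G/T, transversion), 10 (T/A, transversion), 14 (A/C, transversion), 17 (C/A, transversion), 19 (T/C, transition), 21 (C/A, transversion), 24 (C/T, transition), 27 (G/A, transition).
Of the 9 differences, 3 transitions and 6 transversions over 30 sites: P = 3/30 = 0.100000, Q = 6/30 = 0.200000.
d = −0.5·ln(0.600000) − 0.25·ln(0.600000) = −0.5·(-0.510826) − 0.25·(-0.510826) = 0.3831.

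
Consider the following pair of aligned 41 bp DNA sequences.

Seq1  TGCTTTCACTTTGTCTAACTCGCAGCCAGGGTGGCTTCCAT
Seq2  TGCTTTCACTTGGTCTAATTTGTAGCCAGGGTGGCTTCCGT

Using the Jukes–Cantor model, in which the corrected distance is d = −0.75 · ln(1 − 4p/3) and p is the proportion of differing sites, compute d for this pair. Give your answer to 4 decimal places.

0.1331

The sequences differ at positions 12 (T/G), 19 (C/T), 21 (C/T), 23 (C/T), 40 (A/G).
p = 5/41 = 0.121951.
d = −0.75 · ln(1 − (4/3)·0.121951) = −0.75 · ln(0.837399) = −0.75 · (-0.177455) = 0.1331.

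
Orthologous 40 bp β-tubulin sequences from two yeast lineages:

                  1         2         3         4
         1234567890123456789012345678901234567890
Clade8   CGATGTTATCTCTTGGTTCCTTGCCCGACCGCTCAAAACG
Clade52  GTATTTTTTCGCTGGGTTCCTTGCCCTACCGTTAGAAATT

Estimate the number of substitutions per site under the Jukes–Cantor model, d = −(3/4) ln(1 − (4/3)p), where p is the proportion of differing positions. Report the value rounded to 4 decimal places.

The sequences differ at positions 1 (C/G), 2 (G/T), 5 (G/T), 8 (A/T), 11 (T/G), 14 (T/G), 27 (G/T), 32 (C/T), 34 (C/A), 35 (A/G), 39 (C/T), 40 (G/T).
p = 12/40 = 0.300000.
d = −0.75 · ln(1 − (4/3)·0.300000) = −0.75 · ln(0.600000) = −0.75 · (-0.510826) = 0.3831.

0.3831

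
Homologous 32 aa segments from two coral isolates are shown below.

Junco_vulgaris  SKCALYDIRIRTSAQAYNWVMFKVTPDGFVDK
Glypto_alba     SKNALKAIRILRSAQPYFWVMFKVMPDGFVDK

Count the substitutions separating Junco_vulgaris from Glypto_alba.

8

Differing sites — 3:C/N; 6:Y/K; 7:D/A; 11:R/L; 12:T/R; 16:A/P; 18:N/F; 25:T/M.
That gives 8 mismatches out of 32 aligned sites, so the Hamming distance is 8.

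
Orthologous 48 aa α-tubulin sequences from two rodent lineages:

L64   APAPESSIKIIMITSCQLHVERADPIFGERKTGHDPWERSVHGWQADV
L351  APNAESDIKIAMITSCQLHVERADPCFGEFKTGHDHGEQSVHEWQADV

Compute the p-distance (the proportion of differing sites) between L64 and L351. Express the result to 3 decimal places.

0.208

The sequences differ at positions 3 (A/N), 4 (P/A), 7 (S/D), 11 (I/A), 26 (I/C), 30 (R/F), 36 (P/H), 37 (W/G), 39 (R/Q), 43 (G/E).
There are 10 differences over 48 sites, so p = 10/48 = 0.208.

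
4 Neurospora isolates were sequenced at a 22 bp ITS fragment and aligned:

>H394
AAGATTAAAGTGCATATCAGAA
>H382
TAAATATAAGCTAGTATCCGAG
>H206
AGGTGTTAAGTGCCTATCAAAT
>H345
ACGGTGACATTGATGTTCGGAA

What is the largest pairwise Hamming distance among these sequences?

Pairwise Hamming distances:
  H394 vs H382: 10
  H394 vs H206: 7
  H394 vs H345: 10
  H382 vs H206: 13
  H382 vs H345: 15
  H206 vs H345: 14
The largest is 15, between H382 and H345.

15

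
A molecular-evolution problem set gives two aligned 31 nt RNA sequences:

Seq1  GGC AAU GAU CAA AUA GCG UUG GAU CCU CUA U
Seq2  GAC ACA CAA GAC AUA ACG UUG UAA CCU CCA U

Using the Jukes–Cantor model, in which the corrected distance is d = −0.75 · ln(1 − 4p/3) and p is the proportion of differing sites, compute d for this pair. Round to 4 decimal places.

Differing sites — 2:G/A; 5:A/C; 6:U/A; 7:G/C; 9:U/A; 10:C/G; 12:A/C; 16:G/A; 22:G/U; 24:U/A; 29:U/C.
p = 11/31 = 0.354839.
d = −0.75 · ln(1 − (4/3)·0.354839) = −0.75 · ln(0.526881) = −0.75 · (-0.640781) = 0.4806.

0.4806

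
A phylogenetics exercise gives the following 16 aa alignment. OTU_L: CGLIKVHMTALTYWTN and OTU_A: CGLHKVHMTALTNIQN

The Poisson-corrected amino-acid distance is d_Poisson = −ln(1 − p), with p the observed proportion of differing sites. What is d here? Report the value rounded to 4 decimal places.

0.2877

Mismatches occur at site 4 (I/H), site 13 (Y/N), site 14 (W/I), site 15 (T/Q).
p = 4/16 = 0.250000.
d = −ln(1 − 0.250000) = −ln(0.750000) = 0.2877.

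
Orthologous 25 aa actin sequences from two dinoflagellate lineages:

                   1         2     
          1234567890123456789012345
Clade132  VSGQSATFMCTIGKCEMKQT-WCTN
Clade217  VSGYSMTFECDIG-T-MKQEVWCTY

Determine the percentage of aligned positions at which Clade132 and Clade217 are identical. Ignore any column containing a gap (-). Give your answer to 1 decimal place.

68.2%

Excluding the 3 gap columns leaves 22 comparable sites.
Mismatches occur at site 4 (Q→Y), site 6 (A→M), site 9 (M→E), site 11 (T→D), site 15 (C→T), site 20 (T→E), site 25 (N→Y).
15 of the 22 comparable sites match, so the percent identity is 15/22 × 100 = 68.2%.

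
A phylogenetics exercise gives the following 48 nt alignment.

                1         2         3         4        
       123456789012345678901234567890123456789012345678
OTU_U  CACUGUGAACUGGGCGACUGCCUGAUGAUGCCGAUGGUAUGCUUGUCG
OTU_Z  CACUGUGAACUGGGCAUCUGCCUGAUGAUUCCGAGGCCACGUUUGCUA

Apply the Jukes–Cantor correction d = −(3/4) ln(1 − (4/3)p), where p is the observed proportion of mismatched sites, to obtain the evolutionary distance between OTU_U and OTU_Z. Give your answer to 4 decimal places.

Differing sites — 16:G/A; 17:A/U; 30:G/U; 35:U/G; 37:G/C; 38:U/C; 40:U/C; 42:C/U; 46:U/C; 47:C/U; 48:G/A.
p = 11/48 = 0.229167.
d = −0.75 · ln(1 − (4/3)·0.229167) = −0.75 · ln(0.694444) = −0.75 · (-0.364644) = 0.2735.

0.2735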